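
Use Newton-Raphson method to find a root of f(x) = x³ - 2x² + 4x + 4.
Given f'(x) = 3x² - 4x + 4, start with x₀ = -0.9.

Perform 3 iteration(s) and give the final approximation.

f(x) = x³ - 2x² + 4x + 4
f'(x) = 3x² - 4x + 4
x₀ = -0.9

Newton-Raphson formula: x_{n+1} = x_n - f(x_n)/f'(x_n)

Iteration 1:
  f(-0.900000) = -1.949000
  f'(-0.900000) = 10.030000
  x_1 = -0.900000 - (-1.949000)/10.030000 = -0.705683
Iteration 2:
  f(-0.705683) = -0.170131
  f'(-0.705683) = 8.316697
  x_2 = -0.705683 - (-0.170131)/8.316697 = -0.685226
Iteration 3:
  f(-0.685226) = -0.001714
  f'(-0.685226) = 8.149512
  x_3 = -0.685226 - (-0.001714)/8.149512 = -0.685016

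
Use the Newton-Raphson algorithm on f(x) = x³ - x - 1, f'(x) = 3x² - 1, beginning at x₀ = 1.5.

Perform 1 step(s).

f(x) = x³ - x - 1
f'(x) = 3x² - 1
x₀ = 1.5

Newton-Raphson formula: x_{n+1} = x_n - f(x_n)/f'(x_n)

Iteration 1:
  f(1.500000) = 0.875000
  f'(1.500000) = 5.750000
  x_1 = 1.500000 - 0.875000/5.750000 = 1.347826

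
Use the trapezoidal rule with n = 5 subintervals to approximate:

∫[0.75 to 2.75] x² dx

f(x) = x²
a = 0.75, b = 2.75, n = 5
h = (b - a)/n = 0.400000

Trapezoidal rule: (h/2)[f(x₀) + 2f(x₁) + 2f(x₂) + ... + f(xₙ)]

x_0 = 0.7500, f(x_0) = 0.562500, coefficient = 1
x_1 = 1.1500, f(x_1) = 1.322500, coefficient = 2
x_2 = 1.5500, f(x_2) = 2.402500, coefficient = 2
x_3 = 1.9500, f(x_3) = 3.802500, coefficient = 2
x_4 = 2.3500, f(x_4) = 5.522500, coefficient = 2
x_5 = 2.7500, f(x_5) = 7.562500, coefficient = 1

I ≈ (0.400000/2) × 34.225000 = 6.845000
Exact value: 6.791667
Error: 0.053333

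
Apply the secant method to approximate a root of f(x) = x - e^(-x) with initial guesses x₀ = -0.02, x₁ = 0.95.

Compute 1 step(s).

f(x) = x - e^(-x)
x₀ = -0.02, x₁ = 0.95

Secant formula: x_{n+1} = x_n - f(x_n)(x_n - x_{n-1})/(f(x_n) - f(x_{n-1}))

Iteration 1:
  f(-0.020000) = -1.040201
  f(0.950000) = 0.563259
  x_2 = 0.950000 - 0.563259×(0.950000 - (-0.020000))/(0.563259 - (-1.040201))
       = 0.609261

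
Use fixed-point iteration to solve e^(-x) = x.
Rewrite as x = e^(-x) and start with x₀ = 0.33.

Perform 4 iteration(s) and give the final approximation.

Equation: e^(-x) = x
Fixed-point form: x = e^(-x)
x₀ = 0.33

x_1 = g(0.330000) = 0.718924
x_2 = g(0.718924) = 0.487276
x_3 = g(0.487276) = 0.614297
x_4 = g(0.614297) = 0.541021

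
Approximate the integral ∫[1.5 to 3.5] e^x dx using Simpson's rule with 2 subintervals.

f(x) = e^x
a = 1.5, b = 3.5, n = 2
h = (b - a)/n = 1.000000

Simpson's rule: (h/3)[f(x₀) + 4f(x₁) + 2f(x₂) + ... + f(xₙ)]

x_0 = 1.5000, f(x_0) = 4.481689, coefficient = 1
x_1 = 2.5000, f(x_1) = 12.182494, coefficient = 4
x_2 = 3.5000, f(x_2) = 33.115452, coefficient = 1

I ≈ (1.000000/3) × 86.327117 = 28.775706
Exact value: 28.633763
Error: 0.141943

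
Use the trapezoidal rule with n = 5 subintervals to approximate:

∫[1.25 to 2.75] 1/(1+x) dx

f(x) = 1/(1+x)
a = 1.25, b = 2.75, n = 5
h = (b - a)/n = 0.300000

Trapezoidal rule: (h/2)[f(x₀) + 2f(x₁) + 2f(x₂) + ... + f(xₙ)]

x_0 = 1.2500, f(x_0) = 0.444444, coefficient = 1
x_1 = 1.5500, f(x_1) = 0.392157, coefficient = 2
x_2 = 1.8500, f(x_2) = 0.350877, coefficient = 2
x_3 = 2.1500, f(x_3) = 0.317460, coefficient = 2
x_4 = 2.4500, f(x_4) = 0.289855, coefficient = 2
x_5 = 2.7500, f(x_5) = 0.266667, coefficient = 1

I ≈ (0.300000/2) × 3.411810 = 0.511772
Exact value: 0.510826
Error: 0.000946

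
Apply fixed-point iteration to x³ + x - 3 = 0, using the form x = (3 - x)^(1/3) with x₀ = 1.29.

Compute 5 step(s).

Equation: x³ + x - 3 = 0
Fixed-point form: x = (3 - x)^(1/3)
x₀ = 1.29

x_1 = g(1.290000) = 1.195819
x_2 = g(1.195819) = 1.217382
x_3 = g(1.217382) = 1.212512
x_4 = g(1.212512) = 1.213615
x_5 = g(1.213615) = 1.213366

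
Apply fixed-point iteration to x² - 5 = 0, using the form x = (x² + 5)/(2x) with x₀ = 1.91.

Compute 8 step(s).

Equation: x² - 5 = 0
Fixed-point form: x = (x² + 5)/(2x)
x₀ = 1.91

x_1 = g(1.910000) = 2.263901
x_2 = g(2.263901) = 2.236239
x_3 = g(2.236239) = 2.236068
x_4 = g(2.236068) = 2.236068
x_5 = g(2.236068) = 2.236068
x_6 = g(2.236068) = 2.236068
x_7 = g(2.236068) = 2.236068
x_8 = g(2.236068) = 2.236068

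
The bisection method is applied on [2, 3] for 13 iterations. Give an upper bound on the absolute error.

Bisection error bound: |error| ≤ (b-a)/2^n
|error| ≤ (3 - 2)/2^13 = 1/2^13
|error| ≤ 0.0001220703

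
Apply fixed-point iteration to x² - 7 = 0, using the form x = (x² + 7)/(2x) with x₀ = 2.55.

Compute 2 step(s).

Equation: x² - 7 = 0
Fixed-point form: x = (x² + 7)/(2x)
x₀ = 2.55

x_1 = g(2.550000) = 2.647549
x_2 = g(2.647549) = 2.645752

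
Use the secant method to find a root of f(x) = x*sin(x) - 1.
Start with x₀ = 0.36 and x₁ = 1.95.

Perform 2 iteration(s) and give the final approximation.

f(x) = x*sin(x) - 1
x₀ = 0.36, x₁ = 1.95

Secant formula: x_{n+1} = x_n - f(x_n)(x_n - x_{n-1})/(f(x_n) - f(x_{n-1}))

Iteration 1:
  f(0.360000) = -0.873181
  f(1.950000) = 0.811471
  x_2 = 1.950000 - 0.811471×(1.950000 - 0.360000)/(0.811471 - (-0.873181))
       = 1.184121
Iteration 2:
  f(1.950000) = 0.811471
  f(1.184121) = 0.096695
  x_3 = 1.184121 - 0.096695×(1.184121 - 1.950000)/(0.096695 - 0.811471)
       = 1.080513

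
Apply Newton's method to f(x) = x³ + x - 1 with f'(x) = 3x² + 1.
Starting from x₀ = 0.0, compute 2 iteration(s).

f(x) = x³ + x - 1
f'(x) = 3x² + 1
x₀ = 0.0

Newton-Raphson formula: x_{n+1} = x_n - f(x_n)/f'(x_n)

Iteration 1:
  f(0.000000) = -1.000000
  f'(0.000000) = 1.000000
  x_1 = 0.000000 - (-1.000000)/1.000000 = 1.000000
Iteration 2:
  f(1.000000) = 1.000000
  f'(1.000000) = 4.000000
  x_2 = 1.000000 - 1.000000/4.000000 = 0.750000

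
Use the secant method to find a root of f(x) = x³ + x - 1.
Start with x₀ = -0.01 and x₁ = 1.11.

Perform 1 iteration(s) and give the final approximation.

f(x) = x³ + x - 1
x₀ = -0.01, x₁ = 1.11

Secant formula: x_{n+1} = x_n - f(x_n)(x_n - x_{n-1})/(f(x_n) - f(x_{n-1}))

Iteration 1:
  f(-0.010000) = -1.010001
  f(1.110000) = 1.477631
  x_2 = 1.110000 - 1.477631×(1.110000 - (-0.010000))/(1.477631 - (-1.010001))
       = 0.444730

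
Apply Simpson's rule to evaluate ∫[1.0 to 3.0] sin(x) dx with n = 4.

f(x) = sin(x)
a = 1.0, b = 3.0, n = 4
h = (b - a)/n = 0.500000

Simpson's rule: (h/3)[f(x₀) + 4f(x₁) + 2f(x₂) + ... + f(xₙ)]

x_0 = 1.0000, f(x_0) = 0.841471, coefficient = 1
x_1 = 1.5000, f(x_1) = 0.997495, coefficient = 4
x_2 = 2.0000, f(x_2) = 0.909297, coefficient = 2
x_3 = 2.5000, f(x_3) = 0.598472, coefficient = 4
x_4 = 3.0000, f(x_4) = 0.141120, coefficient = 1

I ≈ (0.500000/3) × 9.185054 = 1.530842
Exact value: 1.530295
Error: 0.000548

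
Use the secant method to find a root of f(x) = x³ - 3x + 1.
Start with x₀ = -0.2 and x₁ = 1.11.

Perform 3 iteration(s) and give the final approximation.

f(x) = x³ - 3x + 1
x₀ = -0.2, x₁ = 1.11

Secant formula: x_{n+1} = x_n - f(x_n)(x_n - x_{n-1})/(f(x_n) - f(x_{n-1}))

Iteration 1:
  f(-0.200000) = 1.592000
  f(1.110000) = -0.962369
  x_2 = 1.110000 - (-0.962369)×(1.110000 - (-0.200000))/(-0.962369 - 1.592000)
       = 0.616452
Iteration 2:
  f(1.110000) = -0.962369
  f(0.616452) = -0.615096
  x_3 = 0.616452 - (-0.615096)×(0.616452 - 1.110000)/(-0.615096 - (-0.962369))
       = -0.257730
Iteration 3:
  f(0.616452) = -0.615096
  f(-0.257730) = 1.756071
  x_4 = -0.257730 - 1.756071×(-0.257730 - 0.616452)/(1.756071 - (-0.615096))
       = 0.389683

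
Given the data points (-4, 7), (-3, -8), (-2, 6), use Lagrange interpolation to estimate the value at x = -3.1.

Lagrange interpolation formula:
P(x) = Σ yᵢ × Lᵢ(x)
where Lᵢ(x) = Π_{j≠i} (x - xⱼ)/(xᵢ - xⱼ)

L_0(-3.1) = (-3.1 - (-3))/(-4 - (-3)) × (-3.1 - (-2))/(-4 - (-2)) = 0.055000
L_1(-3.1) = (-3.1 - (-4))/(-3 - (-4)) × (-3.1 - (-2))/(-3 - (-2)) = 0.990000
L_2(-3.1) = (-3.1 - (-4))/(-2 - (-4)) × (-3.1 - (-3))/(-2 - (-3)) = -0.045000

P(-3.1) = 7×L_0(-3.1) + (-8)×L_1(-3.1) + 6×L_2(-3.1)
P(-3.1) = -7.805000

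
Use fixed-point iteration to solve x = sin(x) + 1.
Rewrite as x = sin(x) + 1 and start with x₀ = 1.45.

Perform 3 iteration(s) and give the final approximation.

Equation: x = sin(x) + 1
Fixed-point form: x = sin(x) + 1
x₀ = 1.45

x_1 = g(1.450000) = 1.992713
x_2 = g(1.992713) = 1.912306
x_3 = g(1.912306) = 1.942250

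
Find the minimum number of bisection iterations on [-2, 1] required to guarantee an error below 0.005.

We need (b-a)/2^n ≤ 0.005
(1 - (-2))/2^n ≤ 0.005
3/2^n ≤ 0.005
2^n ≥ 600
n ≥ log₂(600) = 9.23
n ≥ 10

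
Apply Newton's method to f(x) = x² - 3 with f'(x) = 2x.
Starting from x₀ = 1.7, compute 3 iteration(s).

f(x) = x² - 3
f'(x) = 2x
x₀ = 1.7

Newton-Raphson formula: x_{n+1} = x_n - f(x_n)/f'(x_n)

Iteration 1:
  f(1.700000) = -0.110000
  f'(1.700000) = 3.400000
  x_1 = 1.700000 - (-0.110000)/3.400000 = 1.732353
Iteration 2:
  f(1.732353) = 0.001047
  f'(1.732353) = 3.464706
  x_2 = 1.732353 - 0.001047/3.464706 = 1.732051
Iteration 3:
  f(1.732051) = 0.000000
  f'(1.732051) = 3.464102
  x_3 = 1.732051 - 0.000000/3.464102 = 1.732051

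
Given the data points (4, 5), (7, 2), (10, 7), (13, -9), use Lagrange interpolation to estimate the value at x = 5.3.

Lagrange interpolation formula:
P(x) = Σ yᵢ × Lᵢ(x)
where Lᵢ(x) = Π_{j≠i} (x - xⱼ)/(xᵢ - xⱼ)

L_0(5.3) = (5.3 - 7)/(4 - 7) × (5.3 - 10)/(4 - 10) × (5.3 - 13)/(4 - 13) = 0.379772
L_1(5.3) = (5.3 - 4)/(7 - 4) × (5.3 - 10)/(7 - 10) × (5.3 - 13)/(7 - 13) = 0.871241
L_2(5.3) = (5.3 - 4)/(10 - 4) × (5.3 - 7)/(10 - 7) × (5.3 - 13)/(10 - 13) = -0.315130
L_3(5.3) = (5.3 - 4)/(13 - 4) × (5.3 - 7)/(13 - 7) × (5.3 - 10)/(13 - 10) = 0.064117

P(5.3) = 5×L_0(5.3) + 2×L_1(5.3) + 7×L_2(5.3) + (-9)×L_3(5.3)
P(5.3) = 0.858377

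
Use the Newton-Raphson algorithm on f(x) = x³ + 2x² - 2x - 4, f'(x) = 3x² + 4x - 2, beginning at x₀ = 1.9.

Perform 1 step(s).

f(x) = x³ + 2x² - 2x - 4
f'(x) = 3x² + 4x - 2
x₀ = 1.9

Newton-Raphson formula: x_{n+1} = x_n - f(x_n)/f'(x_n)

Iteration 1:
  f(1.900000) = 6.279000
  f'(1.900000) = 16.430000
  x_1 = 1.900000 - 6.279000/16.430000 = 1.517833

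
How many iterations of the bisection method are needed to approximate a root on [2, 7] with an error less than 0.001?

We need (b-a)/2^n ≤ 0.001
(7 - 2)/2^n ≤ 0.001
5/2^n ≤ 0.001
2^n ≥ 5000
n ≥ log₂(5000) = 12.29
n ≥ 13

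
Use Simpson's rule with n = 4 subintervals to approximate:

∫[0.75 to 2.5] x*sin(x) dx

f(x) = x*sin(x)
a = 0.75, b = 2.5, n = 4
h = (b - a)/n = 0.437500

Simpson's rule: (h/3)[f(x₀) + 4f(x₁) + 2f(x₂) + ... + f(xₙ)]

x_0 = 0.7500, f(x_0) = 0.511229, coefficient = 1
x_1 = 1.1875, f(x_1) = 1.101331, coefficient = 4
x_2 = 1.6250, f(x_2) = 1.622613, coefficient = 2
x_3 = 2.0625, f(x_3) = 1.818155, coefficient = 4
x_4 = 2.5000, f(x_4) = 1.496180, coefficient = 1

I ≈ (0.437500/3) × 16.930582 = 2.469043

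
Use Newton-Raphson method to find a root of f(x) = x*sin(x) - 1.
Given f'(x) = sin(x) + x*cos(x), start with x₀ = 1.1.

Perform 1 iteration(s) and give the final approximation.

f(x) = x*sin(x) - 1
f'(x) = sin(x) + x*cos(x)
x₀ = 1.1

Newton-Raphson formula: x_{n+1} = x_n - f(x_n)/f'(x_n)

Iteration 1:
  f(1.100000) = -0.019672
  f'(1.100000) = 1.390163
  x_1 = 1.100000 - (-0.019672)/1.390163 = 1.114151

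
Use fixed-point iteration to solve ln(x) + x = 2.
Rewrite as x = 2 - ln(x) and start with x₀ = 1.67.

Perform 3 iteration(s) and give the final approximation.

Equation: ln(x) + x = 2
Fixed-point form: x = 2 - ln(x)
x₀ = 1.67

x_1 = g(1.670000) = 1.487176
x_2 = g(1.487176) = 1.603121
x_3 = g(1.603121) = 1.528048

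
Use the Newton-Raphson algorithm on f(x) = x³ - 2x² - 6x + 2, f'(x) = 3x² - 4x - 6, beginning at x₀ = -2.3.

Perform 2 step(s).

f(x) = x³ - 2x² - 6x + 2
f'(x) = 3x² - 4x - 6
x₀ = -2.3

Newton-Raphson formula: x_{n+1} = x_n - f(x_n)/f'(x_n)

Iteration 1:
  f(-2.300000) = -6.947000
  f'(-2.300000) = 19.070000
  x_1 = -2.300000 - (-6.947000)/19.070000 = -1.935711
Iteration 2:
  f(-1.935711) = -1.132747
  f'(-1.935711) = 12.983768
  x_2 = -1.935711 - (-1.132747)/12.983768 = -1.848467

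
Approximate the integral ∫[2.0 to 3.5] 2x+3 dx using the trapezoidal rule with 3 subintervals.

f(x) = 2x+3
a = 2.0, b = 3.5, n = 3
h = (b - a)/n = 0.500000

Trapezoidal rule: (h/2)[f(x₀) + 2f(x₁) + 2f(x₂) + ... + f(xₙ)]

x_0 = 2.0000, f(x_0) = 7.000000, coefficient = 1
x_1 = 2.5000, f(x_1) = 8.000000, coefficient = 2
x_2 = 3.0000, f(x_2) = 9.000000, coefficient = 2
x_3 = 3.5000, f(x_3) = 10.000000, coefficient = 1

I ≈ (0.500000/2) × 51.000000 = 12.750000
Exact value: 12.750000
Error: 0.000000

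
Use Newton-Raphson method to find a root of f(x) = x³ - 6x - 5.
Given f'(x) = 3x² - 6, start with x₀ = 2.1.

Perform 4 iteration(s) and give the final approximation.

f(x) = x³ - 6x - 5
f'(x) = 3x² - 6
x₀ = 2.1

Newton-Raphson formula: x_{n+1} = x_n - f(x_n)/f'(x_n)

Iteration 1:
  f(2.100000) = -8.339000
  f'(2.100000) = 7.230000
  x_1 = 2.100000 - (-8.339000)/7.230000 = 3.253389
Iteration 2:
  f(3.253389) = 9.915283
  f'(3.253389) = 25.753613
  x_2 = 3.253389 - 9.915283/25.753613 = 2.868383
Iteration 3:
  f(2.868383) = 1.389673
  f'(2.868383) = 18.682866
  x_3 = 2.868383 - 1.389673/18.682866 = 2.794001
Iteration 4:
  f(2.794001) = 0.047198
  f'(2.794001) = 17.419324
  x_4 = 2.794001 - 0.047198/17.419324 = 2.791291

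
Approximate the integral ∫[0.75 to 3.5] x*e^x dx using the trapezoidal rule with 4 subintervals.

f(x) = x*e^x
a = 0.75, b = 3.5, n = 4
h = (b - a)/n = 0.687500

Trapezoidal rule: (h/2)[f(x₀) + 2f(x₁) + 2f(x₂) + ... + f(xₙ)]

x_0 = 0.7500, f(x_0) = 1.587750, coefficient = 1
x_1 = 1.4375, f(x_1) = 6.052101, coefficient = 2
x_2 = 2.1250, f(x_2) = 17.792407, coefficient = 2
x_3 = 2.8125, f(x_3) = 46.832330, coefficient = 2
x_4 = 3.5000, f(x_4) = 115.904082, coefficient = 1

I ≈ (0.687500/2) × 258.845507 = 88.978143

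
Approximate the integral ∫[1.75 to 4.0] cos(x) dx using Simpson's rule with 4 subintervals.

f(x) = cos(x)
a = 1.75, b = 4.0, n = 4
h = (b - a)/n = 0.562500

Simpson's rule: (h/3)[f(x₀) + 4f(x₁) + 2f(x₂) + ... + f(xₙ)]

x_0 = 1.7500, f(x_0) = -0.178246, coefficient = 1
x_1 = 2.3125, f(x_1) = -0.675545, coefficient = 4
x_2 = 2.8750, f(x_2) = -0.964674, coefficient = 2
x_3 = 3.4375, f(x_3) = -0.956538, coefficient = 4
x_4 = 4.0000, f(x_4) = -0.653644, coefficient = 1

I ≈ (0.562500/3) × -9.289570 = -1.741794
Exact value: -1.740788
Error: 0.001006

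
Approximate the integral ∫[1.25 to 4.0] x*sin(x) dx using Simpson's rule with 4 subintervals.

f(x) = x*sin(x)
a = 1.25, b = 4.0, n = 4
h = (b - a)/n = 0.687500

Simpson's rule: (h/3)[f(x₀) + 4f(x₁) + 2f(x₂) + ... + f(xₙ)]

x_0 = 1.2500, f(x_0) = 1.186231, coefficient = 1
x_1 = 1.9375, f(x_1) = 1.808684, coefficient = 4
x_2 = 2.6250, f(x_2) = 1.296541, coefficient = 2
x_3 = 3.3125, f(x_3) = -0.563379, coefficient = 4
x_4 = 4.0000, f(x_4) = -3.027210, coefficient = 1

I ≈ (0.687500/3) × 5.733324 = 1.313887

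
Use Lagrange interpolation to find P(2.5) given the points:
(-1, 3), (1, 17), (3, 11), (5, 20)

Lagrange interpolation formula:
P(x) = Σ yᵢ × Lᵢ(x)
where Lᵢ(x) = Π_{j≠i} (x - xⱼ)/(xᵢ - xⱼ)

L_0(2.5) = (2.5 - 1)/(-1 - 1) × (2.5 - 3)/(-1 - 3) × (2.5 - 5)/(-1 - 5) = -0.039062
L_1(2.5) = (2.5 - (-1))/(1 - (-1)) × (2.5 - 3)/(1 - 3) × (2.5 - 5)/(1 - 5) = 0.273438
L_2(2.5) = (2.5 - (-1))/(3 - (-1)) × (2.5 - 1)/(3 - 1) × (2.5 - 5)/(3 - 5) = 0.820312
L_3(2.5) = (2.5 - (-1))/(5 - (-1)) × (2.5 - 1)/(5 - 1) × (2.5 - 3)/(5 - 3) = -0.054688

P(2.5) = 3×L_0(2.5) + 17×L_1(2.5) + 11×L_2(2.5) + 20×L_3(2.5)
P(2.5) = 12.460938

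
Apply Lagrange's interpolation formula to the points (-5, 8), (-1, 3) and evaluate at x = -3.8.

Lagrange interpolation formula:
P(x) = Σ yᵢ × Lᵢ(x)
where Lᵢ(x) = Π_{j≠i} (x - xⱼ)/(xᵢ - xⱼ)

L_0(-3.8) = (-3.8 - (-1))/(-5 - (-1)) = 0.700000
L_1(-3.8) = (-3.8 - (-5))/(-1 - (-5)) = 0.300000

P(-3.8) = 8×L_0(-3.8) + 3×L_1(-3.8)
P(-3.8) = 6.500000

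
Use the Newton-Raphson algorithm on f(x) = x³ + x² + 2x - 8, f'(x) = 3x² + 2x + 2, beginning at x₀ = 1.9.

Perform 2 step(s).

f(x) = x³ + x² + 2x - 8
f'(x) = 3x² + 2x + 2
x₀ = 1.9

Newton-Raphson formula: x_{n+1} = x_n - f(x_n)/f'(x_n)

Iteration 1:
  f(1.900000) = 6.269000
  f'(1.900000) = 16.630000
  x_1 = 1.900000 - 6.269000/16.630000 = 1.523031
Iteration 2:
  f(1.523031) = 0.898540
  f'(1.523031) = 12.004929
  x_2 = 1.523031 - 0.898540/12.004929 = 1.448183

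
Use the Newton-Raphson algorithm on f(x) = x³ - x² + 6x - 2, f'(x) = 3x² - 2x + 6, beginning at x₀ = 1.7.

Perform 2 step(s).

f(x) = x³ - x² + 6x - 2
f'(x) = 3x² - 2x + 6
x₀ = 1.7

Newton-Raphson formula: x_{n+1} = x_n - f(x_n)/f'(x_n)

Iteration 1:
  f(1.700000) = 10.223000
  f'(1.700000) = 11.270000
  x_1 = 1.700000 - 10.223000/11.270000 = 0.792902
Iteration 2:
  f(0.792902) = 2.627208
  f'(0.792902) = 6.300275
  x_2 = 0.792902 - 2.627208/6.300275 = 0.375903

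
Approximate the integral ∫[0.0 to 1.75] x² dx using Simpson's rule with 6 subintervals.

f(x) = x²
a = 0.0, b = 1.75, n = 6
h = (b - a)/n = 0.291667

Simpson's rule: (h/3)[f(x₀) + 4f(x₁) + 2f(x₂) + ... + f(xₙ)]

x_0 = 0.0000, f(x_0) = 0.000000, coefficient = 1
x_1 = 0.2917, f(x_1) = 0.085069, coefficient = 4
x_2 = 0.5833, f(x_2) = 0.340278, coefficient = 2
x_3 = 0.8750, f(x_3) = 0.765625, coefficient = 4
x_4 = 1.1667, f(x_4) = 1.361111, coefficient = 2
x_5 = 1.4583, f(x_5) = 2.126736, coefficient = 4
x_6 = 1.7500, f(x_6) = 3.062500, coefficient = 1

I ≈ (0.291667/3) × 18.375000 = 1.786458
Exact value: 1.786458
Error: 0.000000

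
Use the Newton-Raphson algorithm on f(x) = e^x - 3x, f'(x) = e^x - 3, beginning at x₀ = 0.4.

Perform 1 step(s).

f(x) = e^x - 3x
f'(x) = e^x - 3
x₀ = 0.4

Newton-Raphson formula: x_{n+1} = x_n - f(x_n)/f'(x_n)

Iteration 1:
  f(0.400000) = 0.291825
  f'(0.400000) = -1.508175
  x_1 = 0.400000 - 0.291825/(-1.508175) = 0.593495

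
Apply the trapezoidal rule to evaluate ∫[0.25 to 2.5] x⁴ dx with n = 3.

f(x) = x⁴
a = 0.25, b = 2.5, n = 3
h = (b - a)/n = 0.750000

Trapezoidal rule: (h/2)[f(x₀) + 2f(x₁) + 2f(x₂) + ... + f(xₙ)]

x_0 = 0.2500, f(x_0) = 0.003906, coefficient = 1
x_1 = 1.0000, f(x_1) = 1.000000, coefficient = 2
x_2 = 1.7500, f(x_2) = 9.378906, coefficient = 2
x_3 = 2.5000, f(x_3) = 39.062500, coefficient = 1

I ≈ (0.750000/2) × 59.824219 = 22.434082
Exact value: 19.531055
Error: 2.903027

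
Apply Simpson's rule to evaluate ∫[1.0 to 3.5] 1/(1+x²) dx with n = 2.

f(x) = 1/(1+x²)
a = 1.0, b = 3.5, n = 2
h = (b - a)/n = 1.250000

Simpson's rule: (h/3)[f(x₀) + 4f(x₁) + 2f(x₂) + ... + f(xₙ)]

x_0 = 1.0000, f(x_0) = 0.500000, coefficient = 1
x_1 = 2.2500, f(x_1) = 0.164948, coefficient = 4
x_2 = 3.5000, f(x_2) = 0.075472, coefficient = 1

I ≈ (1.250000/3) × 1.235266 = 0.514694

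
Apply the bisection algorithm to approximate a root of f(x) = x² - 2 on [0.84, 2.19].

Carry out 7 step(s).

f(x) = x² - 2
Initial interval: [0.84, 2.19]

Iteration 1:
  c_1 = (0.840000 + 2.190000)/2 = 1.515000
  f(c_1) = f(1.515000) = 0.295225
  f(a) × f(c) < 0, new interval: [0.840000, 1.515000]
Iteration 2:
  c_2 = (0.840000 + 1.515000)/2 = 1.177500
  f(c_2) = f(1.177500) = -0.613494
  f(a) × f(c) ≥ 0, new interval: [1.177500, 1.515000]
Iteration 3:
  c_3 = (1.177500 + 1.515000)/2 = 1.346250
  f(c_3) = f(1.346250) = -0.187611
  f(a) × f(c) ≥ 0, new interval: [1.346250, 1.515000]
Iteration 4:
  c_4 = (1.346250 + 1.515000)/2 = 1.430625
  f(c_4) = f(1.430625) = 0.046688
  f(a) × f(c) < 0, new interval: [1.346250, 1.430625]
Iteration 5:
  c_5 = (1.346250 + 1.430625)/2 = 1.388437
  f(c_5) = f(1.388437) = -0.072241
  f(a) × f(c) ≥ 0, new interval: [1.388437, 1.430625]
Iteration 6:
  c_6 = (1.388437 + 1.430625)/2 = 1.409531
  f(c_6) = f(1.409531) = -0.013222
  f(a) × f(c) ≥ 0, new interval: [1.409531, 1.430625]
Iteration 7:
  c_7 = (1.409531 + 1.430625)/2 = 1.420078
  f(c_7) = f(1.420078) = 0.016622
  f(a) × f(c) < 0, new interval: [1.409531, 1.420078]

After 7 iteration(s), the approximation is c_7 = 1.420078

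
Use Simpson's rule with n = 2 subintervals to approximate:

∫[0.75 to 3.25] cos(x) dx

f(x) = cos(x)
a = 0.75, b = 3.25, n = 2
h = (b - a)/n = 1.250000

Simpson's rule: (h/3)[f(x₀) + 4f(x₁) + 2f(x₂) + ... + f(xₙ)]

x_0 = 0.7500, f(x_0) = 0.731689, coefficient = 1
x_1 = 2.0000, f(x_1) = -0.416147, coefficient = 4
x_2 = 3.2500, f(x_2) = -0.994130, coefficient = 1

I ≈ (1.250000/3) × -1.927028 = -0.802928
Exact value: -0.789834
Error: 0.013095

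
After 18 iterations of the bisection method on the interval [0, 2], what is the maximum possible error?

Bisection error bound: |error| ≤ (b-a)/2^n
|error| ≤ (2 - 0)/2^18 = 2/2^18
|error| ≤ 0.0000076294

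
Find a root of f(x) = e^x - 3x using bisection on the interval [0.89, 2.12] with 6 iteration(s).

f(x) = e^x - 3x
Initial interval: [0.89, 2.12]

Iteration 1:
  c_1 = (0.890000 + 2.120000)/2 = 1.505000
  f(c_1) = f(1.505000) = -0.010846
  f(a) × f(c) ≥ 0, new interval: [1.505000, 2.120000]
Iteration 2:
  c_2 = (1.505000 + 2.120000)/2 = 1.812500
  f(c_2) = f(1.812500) = 0.688243
  f(a) × f(c) < 0, new interval: [1.505000, 1.812500]
Iteration 3:
  c_3 = (1.505000 + 1.812500)/2 = 1.658750
  f(c_3) = f(1.658750) = 0.276491
  f(a) × f(c) < 0, new interval: [1.505000, 1.658750]
Iteration 4:
  c_4 = (1.505000 + 1.658750)/2 = 1.581875
  f(c_4) = f(1.581875) = 0.118442
  f(a) × f(c) < 0, new interval: [1.505000, 1.581875]
Iteration 5:
  c_5 = (1.505000 + 1.581875)/2 = 1.543438
  f(c_5) = f(1.543438) = 0.050340
  f(a) × f(c) < 0, new interval: [1.505000, 1.543438]
Iteration 6:
  c_6 = (1.505000 + 1.543438)/2 = 1.524219
  f(c_6) = f(1.524219) = 0.018899
  f(a) × f(c) < 0, new interval: [1.505000, 1.524219]

After 6 iteration(s), the approximation is c_6 = 1.524219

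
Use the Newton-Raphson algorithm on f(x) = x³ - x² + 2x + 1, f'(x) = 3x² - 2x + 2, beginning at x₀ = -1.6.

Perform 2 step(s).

f(x) = x³ - x² + 2x + 1
f'(x) = 3x² - 2x + 2
x₀ = -1.6

Newton-Raphson formula: x_{n+1} = x_n - f(x_n)/f'(x_n)

Iteration 1:
  f(-1.600000) = -8.856000
  f'(-1.600000) = 12.880000
  x_1 = -1.600000 - (-8.856000)/12.880000 = -0.912422
Iteration 2:
  f(-0.912422) = -2.416964
  f'(-0.912422) = 6.322388
  x_2 = -0.912422 - (-2.416964)/6.322388 = -0.530136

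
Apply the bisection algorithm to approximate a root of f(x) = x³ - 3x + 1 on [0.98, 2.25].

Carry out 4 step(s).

f(x) = x³ - 3x + 1
Initial interval: [0.98, 2.25]

Iteration 1:
  c_1 = (0.980000 + 2.250000)/2 = 1.615000
  f(c_1) = f(1.615000) = 0.367283
  f(a) × f(c) < 0, new interval: [0.980000, 1.615000]
Iteration 2:
  c_2 = (0.980000 + 1.615000)/2 = 1.297500
  f(c_2) = f(1.297500) = -0.708151
  f(a) × f(c) ≥ 0, new interval: [1.297500, 1.615000]
Iteration 3:
  c_3 = (1.297500 + 1.615000)/2 = 1.456250
  f(c_3) = f(1.456250) = -0.280533
  f(a) × f(c) ≥ 0, new interval: [1.456250, 1.615000]
Iteration 4:
  c_4 = (1.456250 + 1.615000)/2 = 1.535625
  f(c_4) = f(1.535625) = 0.014350
  f(a) × f(c) < 0, new interval: [1.456250, 1.535625]

After 4 iteration(s), the approximation is c_4 = 1.535625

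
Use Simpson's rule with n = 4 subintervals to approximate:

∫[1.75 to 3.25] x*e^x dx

f(x) = x*e^x
a = 1.75, b = 3.25, n = 4
h = (b - a)/n = 0.375000

Simpson's rule: (h/3)[f(x₀) + 4f(x₁) + 2f(x₂) + ... + f(xₙ)]

x_0 = 1.7500, f(x_0) = 10.070555, coefficient = 1
x_1 = 2.1250, f(x_1) = 17.792407, coefficient = 4
x_2 = 2.5000, f(x_2) = 30.456235, coefficient = 2
x_3 = 2.8750, f(x_3) = 50.960594, coefficient = 4
x_4 = 3.2500, f(x_4) = 83.818605, coefficient = 1

I ≈ (0.375000/3) × 429.813635 = 53.726704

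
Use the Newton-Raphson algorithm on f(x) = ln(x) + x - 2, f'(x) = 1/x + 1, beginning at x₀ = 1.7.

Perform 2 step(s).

f(x) = ln(x) + x - 2
f'(x) = 1/x + 1
x₀ = 1.7

Newton-Raphson formula: x_{n+1} = x_n - f(x_n)/f'(x_n)

Iteration 1:
  f(1.700000) = 0.230628
  f'(1.700000) = 1.588235
  x_1 = 1.700000 - 0.230628/1.588235 = 1.554790
Iteration 2:
  f(1.554790) = -0.003870
  f'(1.554790) = 1.643174
  x_2 = 1.554790 - (-0.003870)/1.643174 = 1.557145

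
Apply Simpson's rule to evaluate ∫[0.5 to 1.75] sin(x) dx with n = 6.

f(x) = sin(x)
a = 0.5, b = 1.75, n = 6
h = (b - a)/n = 0.208333

Simpson's rule: (h/3)[f(x₀) + 4f(x₁) + 2f(x₂) + ... + f(xₙ)]

x_0 = 0.5000, f(x_0) = 0.479426, coefficient = 1
x_1 = 0.7083, f(x_1) = 0.650569, coefficient = 4
x_2 = 0.9167, f(x_2) = 0.793578, coefficient = 2
x_3 = 1.1250, f(x_3) = 0.902268, coefficient = 4
x_4 = 1.3333, f(x_4) = 0.971938, coefficient = 2
x_5 = 1.5417, f(x_5) = 0.999576, coefficient = 4
x_6 = 1.7500, f(x_6) = 0.983986, coefficient = 1

I ≈ (0.208333/3) × 15.204092 = 1.055840
Exact value: 1.055829
Error: 0.000011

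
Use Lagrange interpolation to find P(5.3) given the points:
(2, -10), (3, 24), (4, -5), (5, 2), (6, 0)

Lagrange interpolation formula:
P(x) = Σ yᵢ × Lᵢ(x)
where Lᵢ(x) = Π_{j≠i} (x - xⱼ)/(xᵢ - xⱼ)

L_0(5.3) = (5.3 - 3)/(2 - 3) × (5.3 - 4)/(2 - 4) × (5.3 - 5)/(2 - 5) × (5.3 - 6)/(2 - 6) = -0.026162
L_1(5.3) = (5.3 - 2)/(3 - 2) × (5.3 - 4)/(3 - 4) × (5.3 - 5)/(3 - 5) × (5.3 - 6)/(3 - 6) = 0.150150
L_2(5.3) = (5.3 - 2)/(4 - 2) × (5.3 - 3)/(4 - 3) × (5.3 - 5)/(4 - 5) × (5.3 - 6)/(4 - 6) = -0.398475
L_3(5.3) = (5.3 - 2)/(5 - 2) × (5.3 - 3)/(5 - 3) × (5.3 - 4)/(5 - 4) × (5.3 - 6)/(5 - 6) = 1.151150
L_4(5.3) = (5.3 - 2)/(6 - 2) × (5.3 - 3)/(6 - 3) × (5.3 - 4)/(6 - 4) × (5.3 - 5)/(6 - 5) = 0.123337

P(5.3) = (-10)×L_0(5.3) + 24×L_1(5.3) + (-5)×L_2(5.3) + 2×L_3(5.3) + 0×L_4(5.3)
P(5.3) = 8.159900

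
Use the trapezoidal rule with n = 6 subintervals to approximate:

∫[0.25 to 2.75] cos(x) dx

f(x) = cos(x)
a = 0.25, b = 2.75, n = 6
h = (b - a)/n = 0.416667

Trapezoidal rule: (h/2)[f(x₀) + 2f(x₁) + 2f(x₂) + ... + f(xₙ)]

x_0 = 0.2500, f(x_0) = 0.968912, coefficient = 1
x_1 = 0.6667, f(x_1) = 0.785887, coefficient = 2
x_2 = 1.0833, f(x_2) = 0.468386, coefficient = 2
x_3 = 1.5000, f(x_3) = 0.070737, coefficient = 2
x_4 = 1.9167, f(x_4) = -0.339016, coefficient = 2
x_5 = 2.3333, f(x_5) = -0.690758, coefficient = 2
x_6 = 2.7500, f(x_6) = -0.924302, coefficient = 1

I ≈ (0.416667/2) × 0.635083 = 0.132309
Exact value: 0.134257
Error: 0.001948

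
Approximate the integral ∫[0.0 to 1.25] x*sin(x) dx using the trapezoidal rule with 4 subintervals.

f(x) = x*sin(x)
a = 0.0, b = 1.25, n = 4
h = (b - a)/n = 0.312500

Trapezoidal rule: (h/2)[f(x₀) + 2f(x₁) + 2f(x₂) + ... + f(xₙ)]

x_0 = 0.0000, f(x_0) = 0.000000, coefficient = 1
x_1 = 0.3125, f(x_1) = 0.096075, coefficient = 2
x_2 = 0.6250, f(x_2) = 0.365686, coefficient = 2
x_3 = 0.9375, f(x_3) = 0.755701, coefficient = 2
x_4 = 1.2500, f(x_4) = 1.186231, coefficient = 1

I ≈ (0.312500/2) × 3.621154 = 0.565805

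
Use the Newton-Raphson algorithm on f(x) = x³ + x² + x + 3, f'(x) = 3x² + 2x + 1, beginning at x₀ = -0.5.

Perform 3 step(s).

f(x) = x³ + x² + x + 3
f'(x) = 3x² + 2x + 1
x₀ = -0.5

Newton-Raphson formula: x_{n+1} = x_n - f(x_n)/f'(x_n)

Iteration 1:
  f(-0.500000) = 2.625000
  f'(-0.500000) = 0.750000
  x_1 = -0.500000 - 2.625000/0.750000 = -4.000000
Iteration 2:
  f(-4.000000) = -49.000000
  f'(-4.000000) = 41.000000
  x_2 = -4.000000 - (-49.000000)/41.000000 = -2.804878
Iteration 3:
  f(-2.804878) = -14.004469
  f'(-2.804878) = 18.992267
  x_3 = -2.804878 - (-14.004469)/18.992267 = -2.067501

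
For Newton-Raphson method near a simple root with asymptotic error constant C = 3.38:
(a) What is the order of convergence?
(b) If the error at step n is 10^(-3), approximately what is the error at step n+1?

(a) Newton-Raphson has quadratic (order 2) convergence near simple roots.
    This means |e_{n+1}| ≈ C|e_n|².

(b) With |e_n| = 10^(-3) and C = 3.38:
    |e_{n+1}| ≈ 3.38 × (10^(-3))² = 3.38 × 10^(-6)

(a) 2 (quadratic); (b) |e_{n+1}| ≈ 3.380e-06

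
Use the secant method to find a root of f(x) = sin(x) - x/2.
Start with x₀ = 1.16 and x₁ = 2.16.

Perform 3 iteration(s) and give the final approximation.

f(x) = sin(x) - x/2
x₀ = 1.16, x₁ = 2.16

Secant formula: x_{n+1} = x_n - f(x_n)(x_n - x_{n-1})/(f(x_n) - f(x_{n-1}))

Iteration 1:
  f(1.160000) = 0.336803
  f(2.160000) = -0.248617
  x_2 = 2.160000 - (-0.248617)×(2.160000 - 1.160000)/(-0.248617 - 0.336803)
       = 1.735319
Iteration 2:
  f(2.160000) = -0.248617
  f(1.735319) = 0.118837
  x_3 = 1.735319 - 0.118837×(1.735319 - 2.160000)/(0.118837 - (-0.248617))
       = 1.872664
Iteration 3:
  f(1.735319) = 0.118837
  f(1.872664) = 0.018451
  x_4 = 1.872664 - 0.018451×(1.872664 - 1.735319)/(0.018451 - 0.118837)
       = 1.897908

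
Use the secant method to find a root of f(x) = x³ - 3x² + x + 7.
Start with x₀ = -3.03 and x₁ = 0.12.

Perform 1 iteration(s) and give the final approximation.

f(x) = x³ - 3x² + x + 7
x₀ = -3.03, x₁ = 0.12

Secant formula: x_{n+1} = x_n - f(x_n)(x_n - x_{n-1})/(f(x_n) - f(x_{n-1}))

Iteration 1:
  f(-3.030000) = -51.390827
  f(0.120000) = 7.078528
  x_2 = 0.120000 - 7.078528×(0.120000 - (-3.030000))/(7.078528 - (-51.390827))
       = -0.261351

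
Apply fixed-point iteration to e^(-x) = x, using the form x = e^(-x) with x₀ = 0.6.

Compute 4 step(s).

Equation: e^(-x) = x
Fixed-point form: x = e^(-x)
x₀ = 0.6

x_1 = g(0.600000) = 0.548812
x_2 = g(0.548812) = 0.577636
x_3 = g(0.577636) = 0.561224
x_4 = g(0.561224) = 0.570511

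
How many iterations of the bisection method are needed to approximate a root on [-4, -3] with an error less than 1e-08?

We need (b-a)/2^n ≤ 1e-08
(-3 - (-4))/2^n ≤ 1e-08
1/2^n ≤ 1e-08
2^n ≥ 100000000
n ≥ log₂(100000000) = 26.58
n ≥ 27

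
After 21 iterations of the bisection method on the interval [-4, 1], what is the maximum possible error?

Bisection error bound: |error| ≤ (b-a)/2^n
|error| ≤ (1 - (-4))/2^21 = 5/2^21
|error| ≤ 0.0000023842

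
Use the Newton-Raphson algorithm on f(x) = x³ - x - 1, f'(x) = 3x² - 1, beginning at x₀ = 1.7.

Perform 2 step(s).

f(x) = x³ - x - 1
f'(x) = 3x² - 1
x₀ = 1.7

Newton-Raphson formula: x_{n+1} = x_n - f(x_n)/f'(x_n)

Iteration 1:
  f(1.700000) = 2.213000
  f'(1.700000) = 7.670000
  x_1 = 1.700000 - 2.213000/7.670000 = 1.411473
Iteration 2:
  f(1.411473) = 0.400544
  f'(1.411473) = 4.976770
  x_2 = 1.411473 - 0.400544/4.976770 = 1.330991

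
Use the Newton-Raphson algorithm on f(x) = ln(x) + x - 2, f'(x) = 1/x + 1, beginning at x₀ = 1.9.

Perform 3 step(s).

f(x) = ln(x) + x - 2
f'(x) = 1/x + 1
x₀ = 1.9

Newton-Raphson formula: x_{n+1} = x_n - f(x_n)/f'(x_n)

Iteration 1:
  f(1.900000) = 0.541854
  f'(1.900000) = 1.526316
  x_1 = 1.900000 - 0.541854/1.526316 = 1.544992
Iteration 2:
  f(1.544992) = -0.019989
  f'(1.544992) = 1.647252
  x_2 = 1.544992 - (-0.019989)/1.647252 = 1.557127
Iteration 3:
  f(1.557127) = -0.000031
  f'(1.557127) = 1.642208
  x_3 = 1.557127 - (-0.000031)/1.642208 = 1.557146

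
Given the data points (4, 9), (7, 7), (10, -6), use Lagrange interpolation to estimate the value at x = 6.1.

Lagrange interpolation formula:
P(x) = Σ yᵢ × Lᵢ(x)
where Lᵢ(x) = Π_{j≠i} (x - xⱼ)/(xᵢ - xⱼ)

L_0(6.1) = (6.1 - 7)/(4 - 7) × (6.1 - 10)/(4 - 10) = 0.195000
L_1(6.1) = (6.1 - 4)/(7 - 4) × (6.1 - 10)/(7 - 10) = 0.910000
L_2(6.1) = (6.1 - 4)/(10 - 4) × (6.1 - 7)/(10 - 7) = -0.105000

P(6.1) = 9×L_0(6.1) + 7×L_1(6.1) + (-6)×L_2(6.1)
P(6.1) = 8.755000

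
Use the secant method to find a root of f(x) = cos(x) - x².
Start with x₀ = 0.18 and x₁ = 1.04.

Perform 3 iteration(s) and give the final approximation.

f(x) = cos(x) - x²
x₀ = 0.18, x₁ = 1.04

Secant formula: x_{n+1} = x_n - f(x_n)(x_n - x_{n-1})/(f(x_n) - f(x_{n-1}))

Iteration 1:
  f(0.180000) = 0.951444
  f(1.040000) = -0.575380
  x_2 = 1.040000 - (-0.575380)×(1.040000 - 0.180000)/(-0.575380 - 0.951444)
       = 0.715911
Iteration 2:
  f(1.040000) = -0.575380
  f(0.715911) = 0.241967
  x_3 = 0.715911 - 0.241967×(0.715911 - 1.040000)/(0.241967 - (-0.575380))
       = 0.811854
Iteration 3:
  f(0.715911) = 0.241967
  f(0.811854) = 0.029047
  x_4 = 0.811854 - 0.029047×(0.811854 - 0.715911)/(0.029047 - 0.241967)
       = 0.824943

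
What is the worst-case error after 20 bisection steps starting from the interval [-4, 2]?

Bisection error bound: |error| ≤ (b-a)/2^n
|error| ≤ (2 - (-4))/2^20 = 6/2^20
|error| ≤ 0.0000057220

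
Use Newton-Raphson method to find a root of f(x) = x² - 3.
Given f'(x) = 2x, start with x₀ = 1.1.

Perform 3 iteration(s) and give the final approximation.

f(x) = x² - 3
f'(x) = 2x
x₀ = 1.1

Newton-Raphson formula: x_{n+1} = x_n - f(x_n)/f'(x_n)

Iteration 1:
  f(1.100000) = -1.790000
  f'(1.100000) = 2.200000
  x_1 = 1.100000 - (-1.790000)/2.200000 = 1.913636
Iteration 2:
  f(1.913636) = 0.662004
  f'(1.913636) = 3.827273
  x_2 = 1.913636 - 0.662004/3.827273 = 1.740666
Iteration 3:
  f(1.740666) = 0.029919
  f'(1.740666) = 3.481332
  x_3 = 1.740666 - 0.029919/3.481332 = 1.732072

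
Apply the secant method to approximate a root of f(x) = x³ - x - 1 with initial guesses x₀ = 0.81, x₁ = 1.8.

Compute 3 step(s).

f(x) = x³ - x - 1
x₀ = 0.81, x₁ = 1.8

Secant formula: x_{n+1} = x_n - f(x_n)(x_n - x_{n-1})/(f(x_n) - f(x_{n-1}))

Iteration 1:
  f(0.810000) = -1.278559
  f(1.800000) = 3.032000
  x_2 = 1.800000 - 3.032000×(1.800000 - 0.810000)/(3.032000 - (-1.278559))
       = 1.103645
Iteration 2:
  f(1.800000) = 3.032000
  f(1.103645) = -0.759370
  x_3 = 1.103645 - (-0.759370)×(1.103645 - 1.800000)/(-0.759370 - 3.032000)
       = 1.243117
Iteration 3:
  f(1.103645) = -0.759370
  f(1.243117) = -0.322078
  x_4 = 1.243117 - (-0.322078)×(1.243117 - 1.103645)/(-0.322078 - (-0.759370))
       = 1.345843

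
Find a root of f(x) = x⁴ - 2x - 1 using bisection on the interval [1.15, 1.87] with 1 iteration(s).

f(x) = x⁴ - 2x - 1
Initial interval: [1.15, 1.87]

Iteration 1:
  c_1 = (1.150000 + 1.870000)/2 = 1.510000
  f(c_1) = f(1.510000) = 1.178856
  f(a) × f(c) < 0, new interval: [1.150000, 1.510000]

After 1 iteration(s), the approximation is c_1 = 1.510000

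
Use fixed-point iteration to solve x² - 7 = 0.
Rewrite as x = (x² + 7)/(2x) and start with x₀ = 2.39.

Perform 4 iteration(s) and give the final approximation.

Equation: x² - 7 = 0
Fixed-point form: x = (x² + 7)/(2x)
x₀ = 2.39

x_1 = g(2.390000) = 2.659435
x_2 = g(2.659435) = 2.645787
x_3 = g(2.645787) = 2.645751
x_4 = g(2.645751) = 2.645751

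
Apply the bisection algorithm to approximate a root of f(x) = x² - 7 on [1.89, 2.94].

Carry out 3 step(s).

f(x) = x² - 7
Initial interval: [1.89, 2.94]

Iteration 1:
  c_1 = (1.890000 + 2.940000)/2 = 2.415000
  f(c_1) = f(2.415000) = -1.167775
  f(a) × f(c) ≥ 0, new interval: [2.415000, 2.940000]
Iteration 2:
  c_2 = (2.415000 + 2.940000)/2 = 2.677500
  f(c_2) = f(2.677500) = 0.169006
  f(a) × f(c) < 0, new interval: [2.415000, 2.677500]
Iteration 3:
  c_3 = (2.415000 + 2.677500)/2 = 2.546250
  f(c_3) = f(2.546250) = -0.516611
  f(a) × f(c) ≥ 0, new interval: [2.546250, 2.677500]

After 3 iteration(s), the approximation is c_3 = 2.546250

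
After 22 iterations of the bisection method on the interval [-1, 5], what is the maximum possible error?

Bisection error bound: |error| ≤ (b-a)/2^n
|error| ≤ (5 - (-1))/2^22 = 6/2^22
|error| ≤ 0.0000014305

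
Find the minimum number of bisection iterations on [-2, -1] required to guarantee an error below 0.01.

We need (b-a)/2^n ≤ 0.01
(-1 - (-2))/2^n ≤ 0.01
1/2^n ≤ 0.01
2^n ≥ 100
n ≥ log₂(100) = 6.64
n ≥ 7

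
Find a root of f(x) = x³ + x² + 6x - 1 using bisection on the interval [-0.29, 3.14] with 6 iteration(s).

f(x) = x³ + x² + 6x - 1
Initial interval: [-0.29, 3.14]

Iteration 1:
  c_1 = (-0.290000 + 3.140000)/2 = 1.425000
  f(c_1) = f(1.425000) = 12.474266
  f(a) × f(c) < 0, new interval: [-0.290000, 1.425000]
Iteration 2:
  c_2 = (-0.290000 + 1.425000)/2 = 0.567500
  f(c_2) = f(0.567500) = 2.909823
  f(a) × f(c) < 0, new interval: [-0.290000, 0.567500]
Iteration 3:
  c_3 = (-0.290000 + 0.567500)/2 = 0.138750
  f(c_3) = f(0.138750) = -0.145577
  f(a) × f(c) ≥ 0, new interval: [0.138750, 0.567500]
Iteration 4:
  c_4 = (0.138750 + 0.567500)/2 = 0.353125
  f(c_4) = f(0.353125) = 1.287481
  f(a) × f(c) < 0, new interval: [0.138750, 0.353125]
Iteration 5:
  c_5 = (0.138750 + 0.353125)/2 = 0.245938
  f(c_5) = f(0.245938) = 0.550986
  f(a) × f(c) < 0, new interval: [0.138750, 0.245938]
Iteration 6:
  c_6 = (0.138750 + 0.245938)/2 = 0.192344
  f(c_6) = f(0.192344) = 0.198175
  f(a) × f(c) < 0, new interval: [0.138750, 0.192344]

After 6 iteration(s), the approximation is c_6 = 0.192344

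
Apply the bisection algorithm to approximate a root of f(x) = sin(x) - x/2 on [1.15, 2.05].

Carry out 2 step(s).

f(x) = sin(x) - x/2
Initial interval: [1.15, 2.05]

Iteration 1:
  c_1 = (1.150000 + 2.050000)/2 = 1.600000
  f(c_1) = f(1.600000) = 0.199574
  f(a) × f(c) ≥ 0, new interval: [1.600000, 2.050000]
Iteration 2:
  c_2 = (1.600000 + 2.050000)/2 = 1.825000
  f(c_2) = f(1.825000) = 0.055364
  f(a) × f(c) ≥ 0, new interval: [1.825000, 2.050000]

After 2 iteration(s), the approximation is c_2 = 1.825000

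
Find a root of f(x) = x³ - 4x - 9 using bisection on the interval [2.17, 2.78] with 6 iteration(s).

f(x) = x³ - 4x - 9
Initial interval: [2.17, 2.78]

Iteration 1:
  c_1 = (2.170000 + 2.780000)/2 = 2.475000
  f(c_1) = f(2.475000) = -3.739078
  f(a) × f(c) ≥ 0, new interval: [2.475000, 2.780000]
Iteration 2:
  c_2 = (2.475000 + 2.780000)/2 = 2.627500
  f(c_2) = f(2.627500) = -1.370380
  f(a) × f(c) ≥ 0, new interval: [2.627500, 2.780000]
Iteration 3:
  c_3 = (2.627500 + 2.780000)/2 = 2.703750
  f(c_3) = f(2.703750) = -0.049874
  f(a) × f(c) ≥ 0, new interval: [2.703750, 2.780000]
Iteration 4:
  c_4 = (2.703750 + 2.780000)/2 = 2.741875
  f(c_4) = f(2.741875) = 0.645583
  f(a) × f(c) < 0, new interval: [2.703750, 2.741875]
Iteration 5:
  c_5 = (2.703750 + 2.741875)/2 = 2.722812
  f(c_5) = f(2.722812) = 0.294887
  f(a) × f(c) < 0, new interval: [2.703750, 2.722812]
Iteration 6:
  c_6 = (2.703750 + 2.722812)/2 = 2.713281
  f(c_6) = f(2.713281) = 0.121767
  f(a) × f(c) < 0, new interval: [2.703750, 2.713281]

After 6 iteration(s), the approximation is c_6 = 2.713281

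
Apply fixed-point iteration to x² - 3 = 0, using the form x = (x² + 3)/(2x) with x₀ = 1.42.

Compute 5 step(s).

Equation: x² - 3 = 0
Fixed-point form: x = (x² + 3)/(2x)
x₀ = 1.42

x_1 = g(1.420000) = 1.766338
x_2 = g(1.766338) = 1.732384
x_3 = g(1.732384) = 1.732051
x_4 = g(1.732051) = 1.732051
x_5 = g(1.732051) = 1.732051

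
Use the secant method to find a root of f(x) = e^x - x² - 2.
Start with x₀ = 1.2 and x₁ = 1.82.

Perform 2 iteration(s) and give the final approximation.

f(x) = e^x - x² - 2
x₀ = 1.2, x₁ = 1.82

Secant formula: x_{n+1} = x_n - f(x_n)(x_n - x_{n-1})/(f(x_n) - f(x_{n-1}))

Iteration 1:
  f(1.200000) = -0.119883
  f(1.820000) = 0.859458
  x_2 = 1.820000 - 0.859458×(1.820000 - 1.200000)/(0.859458 - (-0.119883))
       = 1.275895
Iteration 2:
  f(1.820000) = 0.859458
  f(1.275895) = -0.046002
  x_3 = 1.275895 - (-0.046002)×(1.275895 - 1.820000)/(-0.046002 - 0.859458)
       = 1.303539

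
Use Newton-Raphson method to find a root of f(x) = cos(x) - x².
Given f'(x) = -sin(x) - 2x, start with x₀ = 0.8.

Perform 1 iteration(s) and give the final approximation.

f(x) = cos(x) - x²
f'(x) = -sin(x) - 2x
x₀ = 0.8

Newton-Raphson formula: x_{n+1} = x_n - f(x_n)/f'(x_n)

Iteration 1:
  f(0.800000) = 0.056707
  f'(0.800000) = -2.317356
  x_1 = 0.800000 - 0.056707/(-2.317356) = 0.824470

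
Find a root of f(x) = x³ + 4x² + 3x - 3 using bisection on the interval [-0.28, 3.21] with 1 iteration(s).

f(x) = x³ + 4x² + 3x - 3
Initial interval: [-0.28, 3.21]

Iteration 1:
  c_1 = (-0.280000 + 3.210000)/2 = 1.465000
  f(c_1) = f(1.465000) = 13.124120
  f(a) × f(c) < 0, new interval: [-0.280000, 1.465000]

After 1 iteration(s), the approximation is c_1 = 1.465000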